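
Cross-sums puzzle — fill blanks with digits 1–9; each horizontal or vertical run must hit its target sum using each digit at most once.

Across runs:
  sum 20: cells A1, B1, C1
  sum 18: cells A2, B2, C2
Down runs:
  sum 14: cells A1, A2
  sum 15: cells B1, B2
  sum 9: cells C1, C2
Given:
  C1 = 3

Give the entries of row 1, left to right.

9 8 3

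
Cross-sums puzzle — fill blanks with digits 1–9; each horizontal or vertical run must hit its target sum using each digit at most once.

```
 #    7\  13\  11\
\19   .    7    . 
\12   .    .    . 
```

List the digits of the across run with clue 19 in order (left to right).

3 7 9

R2C2 = 13 − 7 = 6 completes the 13 down.
Nothing is forced directly, so branch on R1C1, whose candidates are 3 or 4. If R1C1 = 4: that forces R1C3 = 8, after which R2C1 would have to be in {1,2,4,5} for the 12 across but in {3} for the 7 down — contradiction. So R1C1 = 3.
R1C3 = 19 − 10 = 9 completes the 19 across.
R2C1 = 7 − 3 = 4 completes the 7 down.
R2C3 = 12 − 10 = 2 completes the 12 across.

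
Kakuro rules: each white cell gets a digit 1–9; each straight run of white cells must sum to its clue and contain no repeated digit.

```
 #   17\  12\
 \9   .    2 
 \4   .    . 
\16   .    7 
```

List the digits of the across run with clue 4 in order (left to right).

4 in 2 cells must be {1,3}; 16 in 2 cells must be {7,9}.
R1C1 = 9 − 2 = 7 completes the 9 across.
Given what's placed, R2C1 must be 1 to fit the 4 across and 17 down.
R2C2 = 4 − 1 = 3 completes the 4 across.
R3C1 = 16 − 7 = 9 completes the 16 across.

1 3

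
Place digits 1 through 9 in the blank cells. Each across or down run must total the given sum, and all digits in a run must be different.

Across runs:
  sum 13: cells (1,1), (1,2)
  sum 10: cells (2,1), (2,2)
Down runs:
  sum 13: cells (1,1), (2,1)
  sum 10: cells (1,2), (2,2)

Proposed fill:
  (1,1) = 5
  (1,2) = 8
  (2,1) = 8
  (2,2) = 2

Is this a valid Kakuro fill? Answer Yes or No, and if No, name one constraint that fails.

Yes

Across: 5+8=13; 8+2=10. Down: 5+8=13; 8+2=10. No digit repeats within any run.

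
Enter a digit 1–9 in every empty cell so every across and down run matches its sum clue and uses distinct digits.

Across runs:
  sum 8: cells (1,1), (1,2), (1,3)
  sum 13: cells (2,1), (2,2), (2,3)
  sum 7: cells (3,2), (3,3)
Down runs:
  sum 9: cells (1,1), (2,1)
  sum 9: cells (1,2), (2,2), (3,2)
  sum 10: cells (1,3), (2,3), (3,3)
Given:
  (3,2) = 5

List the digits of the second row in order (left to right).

(3,3) = 7 − 5 = 2 completes the 7 across.
No cell is forced outright now. (1,2) can only be 1 or 3 (the digits allowed by both its 8 across and its 9 down). If (1,2) = 1: that forces (2,2) = 3, (2,3) = 1, after which (1,3) would have to be in {2,3,4,5} for the 8 across but in {7} for the 10 down — contradiction. So (1,2) = 3.
Given what's placed, (1,3) must be 1 to fit the 8 across and 10 down.
(2,2) = 9 − 8 = 1 completes the 9 down.
(2,3) = 10 − 3 = 7 completes the 10 down.
(1,1) = 8 − 4 = 4 completes the 8 across.
(2,1) = 13 − 8 = 5 completes the 13 across.

5 1 7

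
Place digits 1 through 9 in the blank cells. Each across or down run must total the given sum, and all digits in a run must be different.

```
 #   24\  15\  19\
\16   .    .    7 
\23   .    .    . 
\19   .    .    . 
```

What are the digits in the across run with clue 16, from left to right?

23 in 3 cells must be {6,8,9}; 24 in 3 cells must be {7,8,9}.
R1C1 = 8: the only remaining digit allowed by both the 16 across and the 24 down.
R1C2 = 16 − 15 = 1 completes the 16 across.

8, 1, 7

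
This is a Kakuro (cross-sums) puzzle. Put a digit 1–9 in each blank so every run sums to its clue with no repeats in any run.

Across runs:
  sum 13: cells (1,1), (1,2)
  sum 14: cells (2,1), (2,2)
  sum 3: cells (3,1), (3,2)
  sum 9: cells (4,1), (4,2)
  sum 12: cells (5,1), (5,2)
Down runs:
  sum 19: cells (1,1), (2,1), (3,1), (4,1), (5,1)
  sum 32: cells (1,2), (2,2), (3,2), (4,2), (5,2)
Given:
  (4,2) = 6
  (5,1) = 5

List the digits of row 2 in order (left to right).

3 in 2 cells must be {1,2}.
Given what's placed, (3,2) must be 2 to fit the 3 across and 32 down.
(4,1) = 9 − 6 = 3 completes the 9 across.
(5,2) = 12 − 5 = 7 completes the 12 across.
(3,1) = 3 − 2 = 1 completes the 3 across.
No cell is forced outright now. (1,2) can only be 8 or 9 (the digits allowed by both its 13 across and its 32 down). If (1,2) = 8: then (1,1) would have to be in {5} for the 13 across but in {2,4,6,8} for the 19 down — contradiction. So (1,2) = 9.
(1,1) = 13 − 9 = 4 completes the 13 across.
(2,1) = 19 − 13 = 6 completes the 19 down.
(2,2) = 14 − 6 = 8 completes the 14 across.

6 8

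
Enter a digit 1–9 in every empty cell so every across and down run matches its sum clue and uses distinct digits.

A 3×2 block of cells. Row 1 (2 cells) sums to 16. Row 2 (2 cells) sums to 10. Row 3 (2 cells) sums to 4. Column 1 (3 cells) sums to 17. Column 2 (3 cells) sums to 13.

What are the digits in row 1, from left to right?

16 in 2 cells must be {7,9}; 4 in 2 cells must be {1,3}.
Nothing is forced directly, so branch on (1,1), whose candidates are 7 or 9. If (1,1) = 9: that forces (1,2) = 7, (3,2) = 1, after which (2,2) would have to be in {1,2,3,4,6,7,8,9} for the 10 across but in {5} for the 13 down — contradiction. So (1,1) = 7.
(1,2) = 16 − 7 = 9 completes the 16 across.
Given what's placed, (3,1) must be 1 to fit the 4 across and 17 down.
(3,2) = 4 − 1 = 3 completes the 4 across.
(2,1) = 17 − 8 = 9 completes the 17 down.
(2,2) = 10 − 9 = 1 completes the 10 across.

7, 9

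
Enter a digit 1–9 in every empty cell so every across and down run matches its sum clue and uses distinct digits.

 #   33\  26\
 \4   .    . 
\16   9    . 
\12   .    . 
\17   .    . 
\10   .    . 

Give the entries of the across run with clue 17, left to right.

4 in 2 cells must be {1,3}; 16 in 2 cells must be {7,9}; 17 in 2 cells must be {8,9}.
R1C1 = 3: the only remaining digit allowed by both the 4 across and the 33 down.
R1C2 = 4 − 3 = 1 completes the 4 across.
R2C2 = 16 − 9 = 7 completes the 16 across.
Given what's placed, R4C1 must be 8 to fit the 17 across and 33 down.
R4C2 = 17 − 8 = 9 completes the 17 across.

8, 9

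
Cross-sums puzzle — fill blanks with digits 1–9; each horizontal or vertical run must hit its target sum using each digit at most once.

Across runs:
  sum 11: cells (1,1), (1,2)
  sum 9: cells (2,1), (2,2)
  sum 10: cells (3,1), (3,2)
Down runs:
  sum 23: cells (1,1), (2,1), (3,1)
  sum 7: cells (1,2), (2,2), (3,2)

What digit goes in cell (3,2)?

23 in 3 cells must be {6,8,9}; 7 in 3 cells must be {1,2,4}.
Nothing is forced directly, so branch on (1,2), whose candidates are 2 or 4. If (1,2) = 4: then (1,1) would have to be in {7} for the 11 across but in {6,8,9} for the 23 down — contradiction. So (1,2) = 2.
(1,1) = 11 − 2 = 9 completes the 11 across.
Nothing is forced directly, so branch on (2,1), whose candidates are 6 or 8. If (2,1) = 6: then (2,2) would have to be in {3} for the 9 across but in {1,4} for the 7 down — contradiction. So (2,1) = 8.
(2,2) = 9 − 8 = 1 completes the 9 across.
(3,1) = 23 − 17 = 6 completes the 23 down.
(3,2) = 10 − 6 = 4 completes the 10 across.

4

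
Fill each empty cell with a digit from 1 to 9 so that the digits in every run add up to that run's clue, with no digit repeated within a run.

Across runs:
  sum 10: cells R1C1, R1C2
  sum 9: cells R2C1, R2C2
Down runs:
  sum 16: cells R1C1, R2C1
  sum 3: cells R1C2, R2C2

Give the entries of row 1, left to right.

9 1

16 in 2 cells must be {7,9}; 3 in 2 cells must be {1,2}.
The 9 across and the 16 down share only 7, so R2C1 = 7.
R2C2 = 9 − 7 = 2 completes the 9 across.
R1C1 = 16 − 7 = 9 completes the 16 down.
R1C2 = 10 − 9 = 1 completes the 10 across.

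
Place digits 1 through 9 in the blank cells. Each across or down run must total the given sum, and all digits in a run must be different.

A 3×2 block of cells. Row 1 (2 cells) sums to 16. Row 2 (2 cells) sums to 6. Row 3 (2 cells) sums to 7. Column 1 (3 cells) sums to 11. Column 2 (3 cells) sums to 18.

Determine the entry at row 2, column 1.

16 in 2 cells must be {7,9}.
The 16 across and the 11 down share only 7, so (1,1) = 7.
(1,2) = 16 − 7 = 9 completes the 16 across.
Given what's placed, (2,1) must be 1 to fit the 6 across and 11 down.
(2,2) = 6 − 1 = 5 completes the 6 across.
(3,1) = 11 − 8 = 3 completes the 11 down.
(3,2) = 7 − 3 = 4 completes the 7 across.

1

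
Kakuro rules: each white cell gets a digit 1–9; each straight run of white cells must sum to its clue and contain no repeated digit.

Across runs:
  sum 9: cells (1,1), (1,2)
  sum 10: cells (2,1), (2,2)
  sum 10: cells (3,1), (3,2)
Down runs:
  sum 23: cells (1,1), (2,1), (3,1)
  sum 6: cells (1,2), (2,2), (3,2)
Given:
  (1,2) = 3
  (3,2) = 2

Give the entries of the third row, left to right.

23 in 3 cells must be {6,8,9}; 6 in 3 cells must be {1,2,3}.
(1,1) = 9 − 3 = 6 completes the 9 across.
(2,2) = 6 − 5 = 1 completes the 6 down.
(3,1) = 10 − 2 = 8 completes the 10 across.
(2,1) = 10 − 1 = 9 completes the 10 across.

8, 2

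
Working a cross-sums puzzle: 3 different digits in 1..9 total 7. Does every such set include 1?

The only way to make 7 from 3 distinct digits is {1,2,4}, which contains 1.

Yes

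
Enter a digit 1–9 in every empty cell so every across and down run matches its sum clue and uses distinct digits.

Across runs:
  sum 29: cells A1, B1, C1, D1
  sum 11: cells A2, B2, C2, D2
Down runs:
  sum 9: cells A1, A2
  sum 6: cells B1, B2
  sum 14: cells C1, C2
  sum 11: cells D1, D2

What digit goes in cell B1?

5

29 in 4 cells must be {5,7,8,9}; 11 in 4 cells must be {1,2,3,5}.
Only 5 fits B1 under both its across sum 29 and down sum 6.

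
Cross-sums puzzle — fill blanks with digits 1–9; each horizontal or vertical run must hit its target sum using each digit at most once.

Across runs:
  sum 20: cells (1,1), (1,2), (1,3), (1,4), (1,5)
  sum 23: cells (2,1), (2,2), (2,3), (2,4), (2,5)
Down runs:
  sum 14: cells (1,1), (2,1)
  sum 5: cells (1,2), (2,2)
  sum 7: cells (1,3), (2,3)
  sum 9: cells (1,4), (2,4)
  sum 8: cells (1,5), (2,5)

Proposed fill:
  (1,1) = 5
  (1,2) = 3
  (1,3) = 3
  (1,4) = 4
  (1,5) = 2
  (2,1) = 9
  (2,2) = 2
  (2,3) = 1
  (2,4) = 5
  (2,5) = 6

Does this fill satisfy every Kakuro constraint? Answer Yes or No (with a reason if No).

No — the across run (1,1)–(1,5) sums to 17, not 20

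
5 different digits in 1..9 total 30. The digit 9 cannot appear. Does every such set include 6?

Yes

The only way to make 30 from 5 distinct digits under that restriction is {4,5,6,7,8}, which contains 6.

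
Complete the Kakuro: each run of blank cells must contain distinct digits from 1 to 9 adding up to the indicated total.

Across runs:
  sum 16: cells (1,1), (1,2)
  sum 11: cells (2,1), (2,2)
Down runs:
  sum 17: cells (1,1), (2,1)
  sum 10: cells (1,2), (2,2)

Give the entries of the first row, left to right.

16 in 2 cells must be {7,9}; 17 in 2 cells must be {8,9}.
The 16 across and the 17 down share only 9, so (1,1) = 9.
(1,2) = 16 − 9 = 7 completes the 16 across.
(2,1) = 17 − 9 = 8 completes the 17 down.
(2,2) = 11 − 8 = 3 completes the 11 across.

9 7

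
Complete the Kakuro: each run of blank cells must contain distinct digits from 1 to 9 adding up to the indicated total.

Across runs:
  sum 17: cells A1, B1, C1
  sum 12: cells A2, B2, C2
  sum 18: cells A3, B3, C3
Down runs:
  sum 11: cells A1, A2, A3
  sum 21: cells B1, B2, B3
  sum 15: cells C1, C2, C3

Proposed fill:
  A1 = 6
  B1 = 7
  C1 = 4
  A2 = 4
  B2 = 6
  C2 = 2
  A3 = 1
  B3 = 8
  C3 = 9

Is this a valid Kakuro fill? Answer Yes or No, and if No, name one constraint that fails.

Yes

Across: 6+7+4=17; 4+6+2=12; 1+8+9=18. Down: 6+4+1=11; 7+6+8=21; 4+2+9=15. No digit repeats within any run.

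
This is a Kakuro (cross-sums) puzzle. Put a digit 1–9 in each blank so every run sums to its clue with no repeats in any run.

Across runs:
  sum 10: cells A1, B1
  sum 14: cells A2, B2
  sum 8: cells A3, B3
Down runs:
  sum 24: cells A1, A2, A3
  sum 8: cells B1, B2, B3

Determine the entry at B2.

5

24 in 3 cells must be {7,8,9}.
The 14 across and the 8 down share only 5, so B2 = 5.
The 8 across and the 24 down share only 7, so A3 = 7.
B3 = 8 − 7 = 1 completes the 8 across.
B1 = 8 − 6 = 2 completes the 8 down.
A2 = 14 − 5 = 9 completes the 14 across.
A1 = 10 − 2 = 8 completes the 10 across.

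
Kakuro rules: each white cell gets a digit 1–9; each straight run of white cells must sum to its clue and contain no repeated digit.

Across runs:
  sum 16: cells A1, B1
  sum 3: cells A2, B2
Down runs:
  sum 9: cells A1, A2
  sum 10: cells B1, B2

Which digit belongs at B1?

9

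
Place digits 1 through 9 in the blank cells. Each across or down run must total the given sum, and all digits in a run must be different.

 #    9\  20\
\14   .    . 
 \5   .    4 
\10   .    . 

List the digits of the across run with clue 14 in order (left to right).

5 9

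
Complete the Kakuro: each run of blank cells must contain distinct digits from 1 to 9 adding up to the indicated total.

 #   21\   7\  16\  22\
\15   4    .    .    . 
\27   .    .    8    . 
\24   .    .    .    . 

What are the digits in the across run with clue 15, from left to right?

7 in 3 cells must be {1,2,4}.
Given what's placed, R2C1 must be 9 to fit the 27 across and 21 down.
Given what's placed, R2C2 must be 4 to fit the 27 across and 7 down.
R2C4 = 27 − 21 = 6 completes the 27 across.
R3C1 = 21 − 13 = 8 completes the 21 down.
Given what's placed, R1C4 must be 7 to fit the 15 across and 22 down.
R3C4 = 22 − 13 = 9 completes the 22 down.
Given what's placed, R1C2 must be 1 to fit the 15 across and 7 down.
R1C3 = 15 − 12 = 3 completes the 15 across.

4, 1, 3, 7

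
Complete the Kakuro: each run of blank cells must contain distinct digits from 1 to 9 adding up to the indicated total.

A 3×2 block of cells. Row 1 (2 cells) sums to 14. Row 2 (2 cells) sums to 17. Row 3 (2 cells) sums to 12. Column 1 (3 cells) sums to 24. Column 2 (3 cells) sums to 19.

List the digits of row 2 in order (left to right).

9 8

17 in 2 cells must be {8,9}; 24 in 3 cells must be {7,8,9}.
Nothing is forced directly, so branch on (1,1), whose candidates are 8 or 9. If (1,1) = 9: that forces (1,2) = 5, (2,1) = 8, after which (2,2) would have to be in {9} for the 17 across but in {6,8} for the 19 down — contradiction. So (1,1) = 8.
(1,2) = 14 − 8 = 6 completes the 14 across.
Given what's placed, (2,1) must be 9 to fit the 17 across and 24 down.
(2,2) = 17 − 9 = 8 completes the 17 across.
(3,1) = 24 − 17 = 7 completes the 24 down.
(3,2) = 12 − 7 = 5 completes the 12 across.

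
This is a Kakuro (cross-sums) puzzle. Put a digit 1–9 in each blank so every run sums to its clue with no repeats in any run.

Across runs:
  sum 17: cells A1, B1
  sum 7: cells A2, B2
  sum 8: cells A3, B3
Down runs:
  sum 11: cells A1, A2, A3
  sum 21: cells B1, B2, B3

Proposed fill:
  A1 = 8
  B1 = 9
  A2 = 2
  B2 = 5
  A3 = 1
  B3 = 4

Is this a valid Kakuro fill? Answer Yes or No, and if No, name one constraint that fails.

No — the across run A3–B3 sums to 5, not 8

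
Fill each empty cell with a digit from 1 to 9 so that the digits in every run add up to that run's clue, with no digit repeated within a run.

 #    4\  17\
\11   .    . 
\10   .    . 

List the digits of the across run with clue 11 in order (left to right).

4 in 2 cells must be {1,3}; 17 in 2 cells must be {8,9}.
The 11 across and the 4 down share only 3, so R1C1 = 3.
R1C2 = 11 − 3 = 8 completes the 11 across.
R2C1 = 4 − 3 = 1 completes the 4 down.
R2C2 = 10 − 1 = 9 completes the 10 across.

3 8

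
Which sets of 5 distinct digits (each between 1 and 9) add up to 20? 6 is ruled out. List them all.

5 distinct digits from 1–9 sum between 15 and 35.
Dropping sets that contain 6.

{1,2,3,5,9}; {1,2,4,5,8}; {1,3,4,5,7}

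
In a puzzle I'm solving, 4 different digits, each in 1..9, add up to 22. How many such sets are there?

4 distinct digits from 1–9 sum between 10 and 30.

11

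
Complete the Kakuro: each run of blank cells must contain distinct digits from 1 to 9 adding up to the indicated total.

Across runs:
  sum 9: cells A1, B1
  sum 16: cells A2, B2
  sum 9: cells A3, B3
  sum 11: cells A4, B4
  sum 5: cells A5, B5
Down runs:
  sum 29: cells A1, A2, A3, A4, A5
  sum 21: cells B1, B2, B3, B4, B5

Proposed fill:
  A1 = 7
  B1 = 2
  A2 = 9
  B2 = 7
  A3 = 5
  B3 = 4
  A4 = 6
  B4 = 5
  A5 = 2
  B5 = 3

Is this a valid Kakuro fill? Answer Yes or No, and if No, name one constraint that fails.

Across: 7+2=9; 9+7=16; 5+4=9; 6+5=11; 2+3=5. Down: 7+9+5+6+2=29; 2+7+4+5+3=21. No digit repeats within any run.

Yes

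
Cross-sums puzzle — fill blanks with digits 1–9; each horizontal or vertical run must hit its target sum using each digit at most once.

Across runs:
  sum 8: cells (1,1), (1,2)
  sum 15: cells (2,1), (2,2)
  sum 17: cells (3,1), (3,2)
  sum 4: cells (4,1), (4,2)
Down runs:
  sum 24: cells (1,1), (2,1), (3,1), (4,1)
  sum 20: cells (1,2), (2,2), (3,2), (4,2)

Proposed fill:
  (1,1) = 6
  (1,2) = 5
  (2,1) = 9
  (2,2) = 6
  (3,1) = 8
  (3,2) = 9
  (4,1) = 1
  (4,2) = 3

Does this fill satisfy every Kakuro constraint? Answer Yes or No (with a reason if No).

No — the across run (1,1)–(1,2) sums to 11, not 8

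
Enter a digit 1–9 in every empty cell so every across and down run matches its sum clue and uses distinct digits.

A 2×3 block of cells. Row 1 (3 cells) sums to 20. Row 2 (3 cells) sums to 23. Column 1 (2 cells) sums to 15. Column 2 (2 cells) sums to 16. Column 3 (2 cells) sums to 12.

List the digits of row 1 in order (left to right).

9, 7, 4

23 in 3 cells must be {6,8,9}; 16 in 2 cells must be {7,9}.
The 23 across and the 16 down share only 9, so (2,2) = 9.
Given what's placed, (2,3) must be 8 to fit the 23 across and 12 down.
(1,2) = 16 − 9 = 7 completes the 16 down.
(1,3) = 12 − 8 = 4 completes the 12 down.
(2,1) = 23 − 17 = 6 completes the 23 across.
(1,1) = 20 − 11 = 9 completes the 20 across.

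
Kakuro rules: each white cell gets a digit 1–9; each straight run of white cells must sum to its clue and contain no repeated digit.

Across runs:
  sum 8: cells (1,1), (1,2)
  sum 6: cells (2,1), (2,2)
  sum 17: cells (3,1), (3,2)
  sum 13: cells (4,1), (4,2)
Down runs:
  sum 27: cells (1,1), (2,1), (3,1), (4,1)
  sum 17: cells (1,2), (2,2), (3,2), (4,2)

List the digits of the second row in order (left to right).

5, 1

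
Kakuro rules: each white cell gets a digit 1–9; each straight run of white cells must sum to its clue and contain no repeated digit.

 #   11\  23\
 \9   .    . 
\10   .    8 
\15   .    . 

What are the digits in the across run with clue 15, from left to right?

6 9

23 in 3 cells must be {6,8,9}.
R1C2 = 6: the only remaining digit allowed by both the 9 across and the 23 down.
R2C1 = 10 − 8 = 2 completes the 10 across.
R3C2 = 23 − 14 = 9 completes the 23 down.
R1C1 = 9 − 6 = 3 completes the 9 across.
R3C1 = 15 − 9 = 6 completes the 15 across.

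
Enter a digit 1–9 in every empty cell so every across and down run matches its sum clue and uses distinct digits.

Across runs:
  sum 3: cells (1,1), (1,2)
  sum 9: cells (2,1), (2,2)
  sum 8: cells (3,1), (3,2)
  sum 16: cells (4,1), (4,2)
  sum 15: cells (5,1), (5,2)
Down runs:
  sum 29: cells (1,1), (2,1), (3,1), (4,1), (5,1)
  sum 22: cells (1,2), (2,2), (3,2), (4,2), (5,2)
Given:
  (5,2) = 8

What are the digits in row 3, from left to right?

3 in 2 cells must be {1,2}; 16 in 2 cells must be {7,9}.
(4,2) = 7: the only remaining digit allowed by both the 16 across and the 22 down.
(5,1) = 15 − 8 = 7 completes the 15 across.
(4,1) = 16 − 7 = 9 completes the 16 across.
Nothing is forced directly, so branch on (1,1), whose candidates are 1 or 2. If (1,1) = 1: that forces (1,2) = 2, after which (3,1) would have to be in {1,2,3,5,6,7} for the 8 across but in {4,8} for the 29 down — contradiction. So (1,1) = 2.
(1,2) = 3 − 2 = 1 completes the 3 across.
(3,2) = 2: the only remaining digit allowed by both the 8 across and the 22 down.
(2,2) = 22 − 18 = 4 completes the 22 down.
(3,1) = 8 − 2 = 6 completes the 8 across.

6 2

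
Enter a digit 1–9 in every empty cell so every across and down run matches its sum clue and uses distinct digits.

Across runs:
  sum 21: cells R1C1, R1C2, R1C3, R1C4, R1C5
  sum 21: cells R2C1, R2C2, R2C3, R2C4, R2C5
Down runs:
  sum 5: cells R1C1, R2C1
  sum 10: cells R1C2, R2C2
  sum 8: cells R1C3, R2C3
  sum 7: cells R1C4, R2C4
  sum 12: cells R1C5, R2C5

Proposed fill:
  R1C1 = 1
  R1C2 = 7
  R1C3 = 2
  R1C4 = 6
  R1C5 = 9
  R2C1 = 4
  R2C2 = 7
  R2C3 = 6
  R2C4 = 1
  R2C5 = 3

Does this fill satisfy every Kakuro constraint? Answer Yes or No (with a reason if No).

No — the down run R1C2–R2C2 sums to 14, not 10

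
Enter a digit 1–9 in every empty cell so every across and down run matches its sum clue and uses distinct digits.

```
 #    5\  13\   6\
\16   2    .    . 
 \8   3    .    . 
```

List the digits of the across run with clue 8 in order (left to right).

Given what's placed, R1C3 must be 5 to fit the 16 across and 6 down.
R2C2 = 4: the only remaining digit allowed by both the 8 across and the 13 down.
R2C3 = 8 − 7 = 1 completes the 8 across.
R1C2 = 16 − 7 = 9 completes the 16 across.

3, 4, 1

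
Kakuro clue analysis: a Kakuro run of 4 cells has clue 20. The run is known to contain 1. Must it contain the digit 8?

Counterexample: {1,3,7,9} sums to 20 under that restriction without using 8.

No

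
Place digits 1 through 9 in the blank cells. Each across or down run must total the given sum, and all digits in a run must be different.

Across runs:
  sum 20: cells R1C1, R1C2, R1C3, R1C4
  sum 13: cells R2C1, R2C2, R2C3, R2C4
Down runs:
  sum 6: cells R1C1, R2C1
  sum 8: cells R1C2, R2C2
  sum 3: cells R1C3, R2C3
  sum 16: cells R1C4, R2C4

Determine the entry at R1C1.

4

3 in 2 cells must be {1,2}; 16 in 2 cells must be {7,9}.
Only 7 fits R2C4 under both its across sum 13 and down sum 16.
R1C4 = 16 − 7 = 9 completes the 16 down.
Nothing is forced directly, so branch on R2C1, whose candidates are 1 or 2. If R2C1 = 1: that forces R1C1 = 5, R1C2 = 2, after which R1C3 would have to be in {4} for the 20 across but in {1,2} for the 3 down — contradiction. So R2C1 = 2.
R1C1 = 6 − 2 = 4 completes the 6 down.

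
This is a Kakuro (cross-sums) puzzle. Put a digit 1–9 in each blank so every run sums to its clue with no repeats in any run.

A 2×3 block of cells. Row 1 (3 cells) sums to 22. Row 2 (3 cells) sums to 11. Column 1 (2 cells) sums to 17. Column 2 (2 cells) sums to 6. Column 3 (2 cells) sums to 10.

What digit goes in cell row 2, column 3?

2

17 in 2 cells must be {8,9}.
The 22 across and the 6 down share only 5, so (1,2) = 5.
The 11 across and the 17 down share only 8, so (2,1) = 8.
(2,2) = 6 − 5 = 1 completes the 6 down.
(2,3) = 11 − 9 = 2 completes the 11 across.
(1,1) = 17 − 8 = 9 completes the 17 down.
(1,3) = 22 − 14 = 8 completes the 22 across.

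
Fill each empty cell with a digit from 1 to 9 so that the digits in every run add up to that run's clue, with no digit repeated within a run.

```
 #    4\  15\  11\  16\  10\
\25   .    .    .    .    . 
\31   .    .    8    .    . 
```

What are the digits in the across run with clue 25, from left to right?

4 in 2 cells must be {1,3}; 16 in 2 cells must be {7,9}.
R1C3 = 11 − 8 = 3 completes the 11 down.
Given what's placed, R1C1 must be 1 to fit the 25 across and 4 down.
R2C1 = 4 − 1 = 3 completes the 4 down.
Nothing is forced directly, so branch on R1C4, whose candidates are 7 or 9. If R1C4 = 9: that forces R2C4 = 7, R2C2 = 9, R2C5 = 4, after which R1C2 would have to be in {4,5,7,8} for the 25 across but in {6} for the 15 down — contradiction. So R1C4 = 7.
R2C4 = 16 − 7 = 9 completes the 16 down.
No cell is forced outright now. R2C2 can only be 6 or 7 (the digits allowed by both its 31 across and its 15 down). If R2C2 = 6: that forces R1C2 = 9, after which R1C5 would have to be in {5} for the 25 across but in {1,2,3,4,6,7,8,9} for the 10 down — contradiction. So R2C2 = 7.
R1C2 = 15 − 7 = 8 completes the 15 down.
R1C5 = 25 − 19 = 6 completes the 25 across.

1 8 3 7 6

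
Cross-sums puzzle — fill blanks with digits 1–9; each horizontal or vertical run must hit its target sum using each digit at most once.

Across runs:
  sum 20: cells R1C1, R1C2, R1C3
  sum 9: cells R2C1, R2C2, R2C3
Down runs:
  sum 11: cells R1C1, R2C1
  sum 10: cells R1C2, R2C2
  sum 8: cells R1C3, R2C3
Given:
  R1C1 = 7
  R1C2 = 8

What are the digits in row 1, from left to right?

7, 8, 5

R1C3 = 20 − 15 = 5 completes the 20 across.
R2C1 = 11 − 7 = 4 completes the 11 down.
R2C2 = 10 − 8 = 2 completes the 10 down.
R2C3 = 9 − 6 = 3 completes the 9 across.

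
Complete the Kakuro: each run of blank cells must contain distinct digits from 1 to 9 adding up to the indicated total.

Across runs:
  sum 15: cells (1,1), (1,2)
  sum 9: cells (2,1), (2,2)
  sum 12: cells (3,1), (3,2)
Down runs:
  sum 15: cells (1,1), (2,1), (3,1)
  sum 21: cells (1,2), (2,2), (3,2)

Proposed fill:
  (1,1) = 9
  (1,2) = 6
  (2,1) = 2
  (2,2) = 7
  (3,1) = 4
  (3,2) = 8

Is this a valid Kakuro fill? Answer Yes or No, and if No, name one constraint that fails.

Yes

Across: 9+6=15; 2+7=9; 4+8=12. Down: 9+2+4=15; 6+7+8=21. No digit repeats within any run.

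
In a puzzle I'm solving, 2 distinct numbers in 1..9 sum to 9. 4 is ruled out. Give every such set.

2 distinct digits from 1–9 sum between 3 and 17.
Dropping sets that contain 4.

{1,8}; {2,7}; {3,6}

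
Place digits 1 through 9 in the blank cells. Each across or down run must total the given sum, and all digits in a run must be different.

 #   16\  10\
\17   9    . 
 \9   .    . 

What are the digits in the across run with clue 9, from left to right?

7, 2

17 in 2 cells must be {8,9}; 16 in 2 cells must be {7,9}.
R1C2 = 17 − 9 = 8 completes the 17 across.
R2C1 = 16 − 9 = 7 completes the 16 down.
R2C2 = 9 − 7 = 2 completes the 9 across.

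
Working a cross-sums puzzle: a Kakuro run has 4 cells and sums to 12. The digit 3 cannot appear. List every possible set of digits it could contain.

4 distinct digits from 1–9 sum between 10 and 30.
Dropping sets that contain 3.
Only one set works: {1,2,4,5}.

{1,2,4,5}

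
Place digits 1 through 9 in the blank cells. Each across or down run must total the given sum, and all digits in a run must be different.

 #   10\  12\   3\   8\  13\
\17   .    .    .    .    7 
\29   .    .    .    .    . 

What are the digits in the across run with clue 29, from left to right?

3 in 2 cells must be {1,2}.
R2C5 = 13 − 7 = 6 completes the 13 down.
No cell is forced outright now. R1C4 can only be 1 or 2 or 3 (the digits allowed by both its 17 across and its 8 down). If R1C4 = 1: that forces R1C3 = 2, R2C3 = 1, after which R2C4 would have to be in {5,8,9} for the 29 across but in {7} for the 8 down — contradiction. If R1C4 = 2: that forces R1C3 = 1, R2C3 = 2, after which R2C4 would have to be in {4,5,7,8,9} for the 29 across but in {6} for the 8 down — contradiction. So R1C4 = 3.
R1C2 = 4: the only remaining digit allowed by both the 17 across and the 12 down.
R2C2 = 12 − 4 = 8 completes the 12 down.
R2C4 = 8 − 3 = 5 completes the 8 down.
Given what's placed, R2C3 must be 1 to fit the 29 across and 3 down.
R1C3 = 3 − 1 = 2 completes the 3 down.
R2C1 = 29 − 20 = 9 completes the 29 across.

9, 8, 1, 5, 6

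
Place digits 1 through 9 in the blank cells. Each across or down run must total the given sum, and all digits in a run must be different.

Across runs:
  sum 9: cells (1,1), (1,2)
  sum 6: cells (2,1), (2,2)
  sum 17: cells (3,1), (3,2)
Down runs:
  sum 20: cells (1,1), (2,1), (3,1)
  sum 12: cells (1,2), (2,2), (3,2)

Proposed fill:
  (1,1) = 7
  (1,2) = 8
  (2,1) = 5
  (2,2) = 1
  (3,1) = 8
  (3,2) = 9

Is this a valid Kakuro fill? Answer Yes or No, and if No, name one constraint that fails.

No — the across run (1,1)–(1,2) sums to 15, not 9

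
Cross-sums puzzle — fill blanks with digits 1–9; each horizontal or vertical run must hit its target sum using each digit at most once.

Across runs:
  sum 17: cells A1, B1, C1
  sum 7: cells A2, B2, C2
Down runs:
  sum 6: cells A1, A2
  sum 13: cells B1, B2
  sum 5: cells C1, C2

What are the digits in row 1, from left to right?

7 in 3 cells must be {1,2,4}.
The 7 across and the 13 down share only 4, so B2 = 4.
B1 = 13 − 4 = 9 completes the 13 down.
Nothing is forced directly, so branch on A2, whose candidates are 1 or 2. If A2 = 2: then A1 would have to be in {1,2,3,5,6,7} for the 17 across but in {4} for the 6 down — contradiction. So A2 = 1.
A1 = 6 − 1 = 5 completes the 6 down.
C1 = 17 − 14 = 3 completes the 17 across.
C2 = 7 − 5 = 2 completes the 7 across.

5, 9, 3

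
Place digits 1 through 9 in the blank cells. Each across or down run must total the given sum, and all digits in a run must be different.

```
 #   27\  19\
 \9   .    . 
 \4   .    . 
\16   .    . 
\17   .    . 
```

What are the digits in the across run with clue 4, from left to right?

4 in 2 cells must be {1,3}; 16 in 2 cells must be {7,9}; 17 in 2 cells must be {8,9}.
Only 3 fits R2C1 under both its across sum 4 and down sum 27.
R2C2 = 4 − 3 = 1 completes the 4 across.

3 1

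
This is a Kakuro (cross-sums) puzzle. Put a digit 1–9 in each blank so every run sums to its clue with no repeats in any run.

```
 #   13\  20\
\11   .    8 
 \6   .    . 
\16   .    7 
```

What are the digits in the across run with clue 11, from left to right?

16 in 2 cells must be {7,9}.
R1C1 = 11 − 8 = 3 completes the 11 across.
R2C2 = 20 − 15 = 5 completes the 20 down.
R3C1 = 16 − 7 = 9 completes the 16 across.
R2C1 = 6 − 5 = 1 completes the 6 across.

3 8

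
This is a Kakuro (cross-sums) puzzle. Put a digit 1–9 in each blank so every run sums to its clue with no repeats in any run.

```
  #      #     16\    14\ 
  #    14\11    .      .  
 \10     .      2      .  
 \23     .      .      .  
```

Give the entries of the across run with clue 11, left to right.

23 in 3 cells must be {6,8,9}.
Given what's placed, R2C1 must be 5 to fit the 10 across and 14 down.
R2C3 = 10 − 7 = 3 completes the 10 across.
R3C1 = 14 − 5 = 9 completes the 14 down.
Given what's placed, R3C3 must be 6 to fit the 23 across and 14 down.
R1C3 = 14 − 9 = 5 completes the 14 down.
R3C2 = 23 − 15 = 8 completes the 23 across.
R1C2 = 11 − 5 = 6 completes the 11 across.

6, 5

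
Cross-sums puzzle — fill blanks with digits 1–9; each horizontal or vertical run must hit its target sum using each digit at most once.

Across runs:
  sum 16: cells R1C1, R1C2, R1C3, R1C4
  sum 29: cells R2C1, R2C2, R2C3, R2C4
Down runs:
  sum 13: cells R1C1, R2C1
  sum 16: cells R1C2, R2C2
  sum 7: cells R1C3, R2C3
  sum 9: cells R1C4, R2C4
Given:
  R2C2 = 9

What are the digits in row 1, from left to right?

29 in 4 cells must be {5,7,8,9}; 16 in 2 cells must be {7,9}.
R1C2 = 16 − 9 = 7 completes the 16 down.
R2C3 = 5: the only remaining digit allowed by both the 29 across and the 7 down.
R1C3 = 7 − 5 = 2 completes the 7 down.
Nothing is forced directly, so branch on R2C1, whose candidates are 7 or 8. If R2C1 = 8: then R1C1 would have to be in {1,3,4,6} for the 16 across but in {5} for the 13 down — contradiction. So R2C1 = 7.
R1C1 = 13 − 7 = 6 completes the 13 down.
R1C4 = 16 − 15 = 1 completes the 16 across.
R2C4 = 29 − 21 = 8 completes the 29 across.

6, 7, 2, 1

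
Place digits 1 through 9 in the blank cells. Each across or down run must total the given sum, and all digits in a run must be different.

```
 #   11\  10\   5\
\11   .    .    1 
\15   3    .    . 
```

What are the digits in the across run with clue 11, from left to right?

R1C1 = 11 − 3 = 8 completes the 11 down.
R1C2 = 11 − 9 = 2 completes the 11 across.
R2C2 = 10 − 2 = 8 completes the 10 down.
R2C3 = 15 − 11 = 4 completes the 15 across.

8 2 1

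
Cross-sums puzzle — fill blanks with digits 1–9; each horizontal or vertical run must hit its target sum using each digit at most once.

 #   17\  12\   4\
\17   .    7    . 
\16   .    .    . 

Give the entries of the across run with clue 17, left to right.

9 7 1

17 in 2 cells must be {8,9}; 4 in 2 cells must be {1,3}.
Given what's placed, R1C3 must be 1 to fit the 17 across and 4 down.
R2C2 = 12 − 7 = 5 completes the 12 down.
R2C3 = 4 − 1 = 3 completes the 4 down.
R1C1 = 17 − 8 = 9 completes the 17 across.
R2C1 = 16 − 8 = 8 completes the 16 across.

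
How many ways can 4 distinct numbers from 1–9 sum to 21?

11

4 distinct digits from 1–9 sum between 10 and 30.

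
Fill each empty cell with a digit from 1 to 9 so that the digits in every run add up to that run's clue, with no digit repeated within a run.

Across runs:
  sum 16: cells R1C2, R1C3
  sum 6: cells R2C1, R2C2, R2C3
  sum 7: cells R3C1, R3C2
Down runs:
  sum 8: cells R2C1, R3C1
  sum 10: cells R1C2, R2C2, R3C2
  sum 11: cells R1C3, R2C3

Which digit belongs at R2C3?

2

16 in 2 cells must be {7,9}; 6 in 3 cells must be {1,2,3}.
The 16 across and the 10 down share only 7, so R1C2 = 7.
R1C3 = 16 − 7 = 9 completes the 16 across.
R2C3 = 11 − 9 = 2 completes the 11 down.
R2C2 = 1: the only remaining digit allowed by both the 6 across and the 10 down.
R3C2 = 10 − 8 = 2 completes the 10 down.
R2C1 = 6 − 3 = 3 completes the 6 across.
R3C1 = 7 − 2 = 5 completes the 7 across.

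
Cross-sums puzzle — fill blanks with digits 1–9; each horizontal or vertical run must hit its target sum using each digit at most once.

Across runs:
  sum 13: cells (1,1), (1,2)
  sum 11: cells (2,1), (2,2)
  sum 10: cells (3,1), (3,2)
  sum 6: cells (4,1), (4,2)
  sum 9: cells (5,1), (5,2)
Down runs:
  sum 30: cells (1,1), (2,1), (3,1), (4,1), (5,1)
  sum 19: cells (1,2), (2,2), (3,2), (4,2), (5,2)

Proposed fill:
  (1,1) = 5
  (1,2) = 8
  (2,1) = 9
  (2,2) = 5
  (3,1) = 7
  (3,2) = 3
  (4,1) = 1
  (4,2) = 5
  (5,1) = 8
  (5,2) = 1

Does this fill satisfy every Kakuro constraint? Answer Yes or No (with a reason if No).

No — the across run (2,1)–(2,2) sums to 14, not 11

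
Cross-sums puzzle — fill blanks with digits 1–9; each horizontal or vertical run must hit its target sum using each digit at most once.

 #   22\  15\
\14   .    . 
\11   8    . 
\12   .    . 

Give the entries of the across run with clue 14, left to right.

9 5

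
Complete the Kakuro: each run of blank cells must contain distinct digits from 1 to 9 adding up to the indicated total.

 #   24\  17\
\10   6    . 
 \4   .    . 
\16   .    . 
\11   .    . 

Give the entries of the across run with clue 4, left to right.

4 in 2 cells must be {1,3}; 16 in 2 cells must be {7,9}.
R1C2 = 10 − 6 = 4 completes the 10 across.
No cell is forced outright now. R2C1 can only be 1 or 3 (the digits allowed by both its 4 across and its 24 down). If R2C1 = 1: that forces R2C2 = 3, R3C1 = 9, after which R3C2 would have to be in {7} for the 16 across but in {1,2,8,9} for the 17 down — contradiction. So R2C1 = 3.
R2C2 = 4 − 3 = 1 completes the 4 across.
Given what's placed, R3C1 must be 7 to fit the 16 across and 24 down.
R3C2 = 16 − 7 = 9 completes the 16 across.
R4C1 = 24 − 16 = 8 completes the 24 down.
R4C2 = 11 − 8 = 3 completes the 11 across.

3 1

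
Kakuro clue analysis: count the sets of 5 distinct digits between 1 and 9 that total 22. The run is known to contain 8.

4

5 distinct digits from 1–9 sum between 15 and 35.
Keeping only sets containing 8.
Enumerating: {1,2,4,7,8}, {1,2,5,6,8}, {1,3,4,6,8}, {2,3,4,5,8}.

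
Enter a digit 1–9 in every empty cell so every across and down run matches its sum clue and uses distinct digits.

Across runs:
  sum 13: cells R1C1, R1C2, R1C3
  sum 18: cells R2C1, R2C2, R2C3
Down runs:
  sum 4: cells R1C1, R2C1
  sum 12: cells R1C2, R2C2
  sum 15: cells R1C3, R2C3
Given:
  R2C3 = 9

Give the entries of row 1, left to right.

3, 4, 6

4 in 2 cells must be {1,3}.
R1C3 = 15 − 9 = 6 completes the 15 down.
R1C1 = 3: the only remaining digit allowed by both the 13 across and the 4 down.
R1C2 = 13 − 9 = 4 completes the 13 across.
R2C1 = 4 − 3 = 1 completes the 4 down.
R2C2 = 18 − 10 = 8 completes the 18 across.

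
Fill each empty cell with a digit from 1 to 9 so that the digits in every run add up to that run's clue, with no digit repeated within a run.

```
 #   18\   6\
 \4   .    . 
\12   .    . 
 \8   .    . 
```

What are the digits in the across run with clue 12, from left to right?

9 3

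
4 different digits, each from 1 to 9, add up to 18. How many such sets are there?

4 distinct digits from 1–9 sum between 10 and 30.

11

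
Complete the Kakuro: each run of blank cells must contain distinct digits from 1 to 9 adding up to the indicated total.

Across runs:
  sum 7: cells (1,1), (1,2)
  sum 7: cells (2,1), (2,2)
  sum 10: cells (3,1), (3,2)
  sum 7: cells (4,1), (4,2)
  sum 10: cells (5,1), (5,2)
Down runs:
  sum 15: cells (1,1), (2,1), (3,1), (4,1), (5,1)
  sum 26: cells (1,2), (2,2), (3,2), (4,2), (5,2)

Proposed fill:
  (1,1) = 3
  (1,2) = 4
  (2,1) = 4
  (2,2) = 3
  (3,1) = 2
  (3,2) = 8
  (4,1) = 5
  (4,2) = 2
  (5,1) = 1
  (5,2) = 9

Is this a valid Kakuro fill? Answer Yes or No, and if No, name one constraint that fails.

Yes

Across: 3+4=7; 4+3=7; 2+8=10; 5+2=7; 1+9=10. Down: 3+4+2+5+1=15; 4+3+8+2+9=26. No digit repeats within any run.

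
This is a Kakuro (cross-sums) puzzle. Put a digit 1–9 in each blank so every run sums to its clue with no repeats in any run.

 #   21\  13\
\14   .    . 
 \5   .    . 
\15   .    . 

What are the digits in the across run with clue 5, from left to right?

The 5 across and the 21 down share only 4, so R2C1 = 4.
R2C2 = 5 − 4 = 1 completes the 5 across.
Nothing is forced directly, so branch on R1C1, whose candidates are 8 or 9. If R1C1 = 8: then R1C2 would have to be in {6} for the 14 across but in {3,4,5,7,8,9} for the 13 down — contradiction. So R1C1 = 9.
R1C2 = 14 − 9 = 5 completes the 14 across.
R3C1 = 21 − 13 = 8 completes the 21 down.
R3C2 = 15 − 8 = 7 completes the 15 across.

4 1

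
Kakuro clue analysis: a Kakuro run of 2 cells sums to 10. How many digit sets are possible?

4

2 distinct digits from 1–9 sum between 3 and 17.
Enumerating: {1,9}, {2,8}, {3,7}, {4,6}.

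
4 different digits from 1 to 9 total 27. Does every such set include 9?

Every partition of 27 into 4 distinct digits includes 9: {3,7,8,9}, {4,6,8,9}, {5,6,7,9}.

Yes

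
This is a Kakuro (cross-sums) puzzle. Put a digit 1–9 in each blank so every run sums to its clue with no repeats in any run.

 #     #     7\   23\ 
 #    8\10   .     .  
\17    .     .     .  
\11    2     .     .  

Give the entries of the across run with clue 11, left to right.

7 in 3 cells must be {1,2,4}; 23 in 3 cells must be {6,8,9}.
R2C1 = 8 − 2 = 6 completes the 8 down.
Nothing is forced directly, so branch on R2C2, whose candidates are 2 or 4. If R2C2 = 4: then R2C3 would have to be in {7} for the 17 across but in {6,8,9} for the 23 down — contradiction. So R2C2 = 2.
R2C3 = 17 − 8 = 9 completes the 17 across.
Nothing is forced directly, so branch on R1C2, whose candidates are 1 or 4. If R1C2 = 1: then R1C3 would have to be in {9} for the 10 across but in {6,8} for the 23 down — contradiction. So R1C2 = 4.
R1C3 = 10 − 4 = 6 completes the 10 across.
R3C2 = 7 − 6 = 1 completes the 7 down.
R3C3 = 11 − 3 = 8 completes the 11 across.

2, 1, 8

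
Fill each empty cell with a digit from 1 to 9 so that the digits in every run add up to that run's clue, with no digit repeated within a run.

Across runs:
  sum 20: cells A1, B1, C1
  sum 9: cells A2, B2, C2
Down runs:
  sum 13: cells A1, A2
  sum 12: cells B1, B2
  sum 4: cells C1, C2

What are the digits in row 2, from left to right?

5 3 1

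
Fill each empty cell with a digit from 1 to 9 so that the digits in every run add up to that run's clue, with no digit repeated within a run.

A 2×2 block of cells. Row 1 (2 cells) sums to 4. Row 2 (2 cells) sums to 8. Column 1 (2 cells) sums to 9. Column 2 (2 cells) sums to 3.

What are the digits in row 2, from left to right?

6, 2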